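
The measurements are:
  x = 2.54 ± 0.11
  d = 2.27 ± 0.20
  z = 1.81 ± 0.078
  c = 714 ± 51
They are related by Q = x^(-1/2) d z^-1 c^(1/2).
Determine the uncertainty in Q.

2.24

Relative error in a monomial: (δQ/Q)² = Σ (nᵢ · δxᵢ/xᵢ)².
  (−½·δx/x)² = (-0.5×0.0433)² = 0.000469;  (1·δd/d)² = (1×0.0881)² = 0.00776;  (-1·δz/z)² = (-1×0.0431)² = 0.00186;  (½·δc/c)² = (0.5×0.0714)² = 0.00128
δQ/Q = √(0.0114) = 0.107
Q = 21.0, so δQ = 0.107 × 21.0 = 2.24.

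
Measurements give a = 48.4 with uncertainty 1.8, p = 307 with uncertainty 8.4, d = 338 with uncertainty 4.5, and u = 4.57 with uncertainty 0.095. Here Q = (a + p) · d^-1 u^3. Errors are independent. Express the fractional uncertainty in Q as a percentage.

Let w = a + p = 355. δw = √(δa² + δp²) = √(3.24 + 70.6) = 8.59, so δw/w = 0.0242.
Q is then a monomial in w, d, u:
δQ/Q = √((δw/w)² + (-1·δd/d)² + (3·δu/u)²) = √(0.000584 + 0.000177 + 0.00389) = 0.0682

6.82%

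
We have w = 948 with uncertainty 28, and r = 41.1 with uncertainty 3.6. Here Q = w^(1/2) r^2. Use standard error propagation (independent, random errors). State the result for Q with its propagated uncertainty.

Each factor contributes (exponent × relative error)² to (δQ/Q)²:
  (½·δw/w)² = (0.5×0.0295)² = 0.000218;  (2·δr/r)² = (2×0.0876)² = 0.0307
δQ/Q = √(0.0309) = 0.176
Q = 52000, so δQ = 0.176 × 52000 = 9140.

52000 ± 9140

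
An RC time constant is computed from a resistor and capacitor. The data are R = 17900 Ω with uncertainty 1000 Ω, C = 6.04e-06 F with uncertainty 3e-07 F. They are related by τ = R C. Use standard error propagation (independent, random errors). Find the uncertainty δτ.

0.00808 s

Each factor contributes (exponent × relative error)² to (δτ/τ)²:
  (1·δR/R)² = (1×0.0559)² = 0.00312;  (1·δC/C)² = (1×0.0497)² = 0.00247
δτ/τ = √(0.00559) = 0.0748
τ = 0.108 s, so δτ = 0.0748 × 0.108 = 0.00808 s.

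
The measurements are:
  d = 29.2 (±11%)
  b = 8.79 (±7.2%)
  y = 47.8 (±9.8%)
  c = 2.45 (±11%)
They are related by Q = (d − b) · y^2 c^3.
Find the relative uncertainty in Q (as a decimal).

0.416

Let u = d − b = 20.4. δu = √(δd² + δb²) = √(10.3 + 0.401) = 3.27, so δu/u = 0.160.
Q is then a monomial in u, y, c:
δQ/Q = √((δu/u)² + (2·δy/y)² + (3·δc/c)²) = √(0.0257 + 0.0384 + 0.109) = 0.416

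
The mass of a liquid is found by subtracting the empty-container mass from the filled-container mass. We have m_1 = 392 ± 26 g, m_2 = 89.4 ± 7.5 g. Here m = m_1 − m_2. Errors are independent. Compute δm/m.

0.0894

Each term contributes (cᵢ δxᵢ)² to (δm)²:
  (δm_1)² = 676;  (δm_2)² = 56.2
δm = √(732) = 27.1 g
m = 303 g, so δm/m = 27.1/303 = 0.0894.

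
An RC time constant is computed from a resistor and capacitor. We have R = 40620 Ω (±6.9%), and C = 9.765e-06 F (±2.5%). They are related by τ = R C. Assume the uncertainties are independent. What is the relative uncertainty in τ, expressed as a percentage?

7.34%

For a monomial τ ∝ R, C, fractional errors add in quadrature:
  (1·δR/R)² = (1×0.0690)² = 0.00476;  (1·δC/C)² = (1×0.0250)² = 0.000625
δτ/τ = √(0.00539) = 0.0734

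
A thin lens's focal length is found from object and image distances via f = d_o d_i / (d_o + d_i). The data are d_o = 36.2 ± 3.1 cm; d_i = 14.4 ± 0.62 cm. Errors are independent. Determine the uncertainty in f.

0.405 cm

∂f/∂d_o = (d_i/(d_o+d_i))² = 0.0810;  ∂f/∂d_i = (d_o/(d_o+d_i))² = 0.512
δf = √((∂f/∂d_o · δd_o)² + (∂f/∂d_i · δd_i)²) = √(0.0630 + 0.101) = 0.405 cm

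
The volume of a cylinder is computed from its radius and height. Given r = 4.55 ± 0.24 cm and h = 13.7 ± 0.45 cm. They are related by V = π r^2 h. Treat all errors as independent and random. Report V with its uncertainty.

Products/powers → add relative errors in quadrature, weighted by exponent:
  (2·δr/r)² = (2×0.0527)² = 0.0111;  (1·δh/h)² = (1×0.0328)² = 0.00108
δV/V = √(0.0122) = 0.110
V = 891 cm^3, so δV = 0.110 × 891 = 98.4 cm^3.

891 ± 98.4 cm^3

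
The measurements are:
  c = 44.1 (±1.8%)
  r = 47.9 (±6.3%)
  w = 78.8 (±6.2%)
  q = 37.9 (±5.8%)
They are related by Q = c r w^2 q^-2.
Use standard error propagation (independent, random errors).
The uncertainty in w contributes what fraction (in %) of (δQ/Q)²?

46.4%

(δQ/Q)² = (1·δc/c)² + (1·δr/r)² + (2·δw/w)² + (-2·δq/q)²
  c term: (1×0.0180)² = 0.000324
  r term: (1×0.0630)² = 0.00397
  w term: (2×0.0620)² = 0.0154
  q term: (-2×0.0580)² = 0.0135
Total = 0.0331. Share from w = 0.0154/0.0331 = 0.464.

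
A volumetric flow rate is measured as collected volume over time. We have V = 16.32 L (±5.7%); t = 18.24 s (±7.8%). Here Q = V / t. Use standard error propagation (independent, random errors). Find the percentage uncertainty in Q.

9.66%

For a monomial Q ∝ V, t^-1, fractional errors add in quadrature:
  (1·δV/V)² = (1×0.0570)² = 0.00325;  (-1·δt/t)² = (-1×0.0780)² = 0.00608
δQ/Q = √(0.00933) = 0.0966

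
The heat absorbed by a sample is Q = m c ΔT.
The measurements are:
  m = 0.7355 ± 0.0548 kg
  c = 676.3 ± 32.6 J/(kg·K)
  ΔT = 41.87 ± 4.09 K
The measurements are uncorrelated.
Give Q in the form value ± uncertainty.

20830 ± 2750 J

Products/powers → add relative errors in quadrature, weighted by exponent:
  (1·δm/m)² = (1×0.0745)² = 0.00555;  (1·δc/c)² = (1×0.0482)² = 0.00232;  (1·δΔT/ΔT)² = (1×0.0977)² = 0.00954
δQ/Q = √(0.0174) = 0.132
Q = 20830 J, so δQ = 0.132 × 20830 = 2750 J.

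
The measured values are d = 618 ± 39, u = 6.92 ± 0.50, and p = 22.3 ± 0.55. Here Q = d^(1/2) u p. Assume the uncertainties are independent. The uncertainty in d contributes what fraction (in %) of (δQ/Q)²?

(δQ/Q)² = (½·δd/d)² + (1·δu/u)² + (1·δp/p)²
  d term: (0.5×0.0631)² = 0.000996
  u term: (1×0.0723)² = 0.00522
  p term: (1×0.0247)² = 0.000608
Total = 0.00682. Share from d = 0.000996/0.00682 = 0.146.

14.6%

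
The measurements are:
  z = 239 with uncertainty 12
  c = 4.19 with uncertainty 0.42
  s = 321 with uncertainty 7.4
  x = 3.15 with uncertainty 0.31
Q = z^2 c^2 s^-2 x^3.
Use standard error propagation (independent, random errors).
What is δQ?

114

Each factor contributes (exponent × relative error)² to (δQ/Q)²:
  (2·δz/z)² = (2×0.0502)² = 0.0101;  (2·δc/c)² = (2×0.100)² = 0.0402;  (-2·δs/s)² = (-2×0.0231)² = 0.00213;  (3·δx/x)² = (3×0.0984)² = 0.0872
δQ/Q = √(0.140) = 0.374
Q = 304, so δQ = 0.374 × 304 = 114.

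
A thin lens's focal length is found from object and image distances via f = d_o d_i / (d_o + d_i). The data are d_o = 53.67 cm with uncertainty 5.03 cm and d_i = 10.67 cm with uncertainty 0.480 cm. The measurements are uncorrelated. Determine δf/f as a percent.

4.06%

∂f/∂d_o = (d_i/(d_o+d_i))² = 0.0275;  ∂f/∂d_i = (d_o/(d_o+d_i))² = 0.696
δf = √((∂f/∂d_o · δd_o)² + (∂f/∂d_i · δd_i)²) = √(0.0191 + 0.112) = 0.362 cm
f = 8.901 cm, so δf/f = 0.362/8.901 = 0.0406.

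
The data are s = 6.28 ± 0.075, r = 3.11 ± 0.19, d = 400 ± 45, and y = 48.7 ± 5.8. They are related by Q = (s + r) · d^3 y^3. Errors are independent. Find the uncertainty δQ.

3.41e+13

Let u = s + r = 9.39. δu = √(δs² + δr²) = √(0.00562 + 0.0361) = 0.204, so δu/u = 0.0218.
Q is then a monomial in u, d, y:
δQ/Q = √((δu/u)² + (3·δd/d)² + (3·δy/y)²) = √(0.000473 + 0.114 + 0.128) = 0.492
Q = 6.94e+13, so δQ = 0.492 × 6.94e+13 = 3.41e+13.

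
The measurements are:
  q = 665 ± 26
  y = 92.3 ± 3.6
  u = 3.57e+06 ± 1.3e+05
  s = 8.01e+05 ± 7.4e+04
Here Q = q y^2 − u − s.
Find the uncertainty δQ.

5.16e+05

Let p = q·y^2 = 5.67e+06. δp/p = √((1·δq/q)² + (2·δy/y)²) = √(0.00153 + 0.00609) = 0.0873, so δp = 4.94e+05.
Q = p − u − s: δQ = √(δp² + δu² + δs²) = √(2.44e+11 + 1.69e+10 + 5.48e+09) = 5.16e+05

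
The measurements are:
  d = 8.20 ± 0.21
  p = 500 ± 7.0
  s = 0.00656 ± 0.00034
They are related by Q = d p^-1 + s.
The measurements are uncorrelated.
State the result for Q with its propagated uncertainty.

0.0230 ± 0.000587

Let w = d·p^-1 = 0.0164. δw/w = √((1·δd/d)² + (-1·δp/p)²) = √(0.000656 + 0.000196) = 0.0292, so δw = 0.000479.
Q = w + s: δQ = √(δw² + δs²) = √(2.29e-07 + 1.16e-07) = 0.000587
Q = 0.0230.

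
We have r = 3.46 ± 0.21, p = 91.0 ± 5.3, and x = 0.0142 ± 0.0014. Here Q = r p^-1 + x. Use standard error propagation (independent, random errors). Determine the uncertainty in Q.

0.00349

Let w = r·p^-1 = 0.0380. δw/w = √((1·δr/r)² + (-1·δp/p)²) = √(0.00368 + 0.00339) = 0.0841, so δw = 0.00320.
Q = w + x: δQ = √(δw² + δx²) = √(1.02e-05 + 1.96e-06) = 0.00349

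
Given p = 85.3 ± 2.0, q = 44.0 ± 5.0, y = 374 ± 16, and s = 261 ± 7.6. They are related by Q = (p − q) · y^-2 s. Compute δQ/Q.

0.159

Let u = p − q = 41.3. δu = √(δp² + δq²) = √(4.00 + 25.0) = 5.39, so δu/u = 0.130.
Q is then a monomial in u, y, s:
δQ/Q = √((δu/u)² + (-2·δy/y)² + (1·δs/s)²) = √(0.0170 + 0.00732 + 0.000848) = 0.159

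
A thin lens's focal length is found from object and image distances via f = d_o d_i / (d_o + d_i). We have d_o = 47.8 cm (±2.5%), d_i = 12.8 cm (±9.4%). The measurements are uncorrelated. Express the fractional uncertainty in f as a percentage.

∂f/∂d_o = (d_i/(d_o+d_i))² = 0.0446;  ∂f/∂d_i = (d_o/(d_o+d_i))² = 0.622
δf = √((∂f/∂d_o · δd_o)² + (∂f/∂d_i · δd_i)²) = √(0.00284 + 0.560) = 0.750 cm
f = 10.1 cm, so δf/f = 0.750/10.1 = 0.0743.

7.43%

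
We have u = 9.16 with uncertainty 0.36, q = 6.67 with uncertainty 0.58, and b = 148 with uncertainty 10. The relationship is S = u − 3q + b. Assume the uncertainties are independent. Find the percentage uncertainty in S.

S is a linear combination, so absolute uncertainties add in quadrature:
  (δu)² = 0.130;  (3·δq)² = 3.03;  (δb)² = 100
δS = √(103) = 10.2
S = 137, so δS/S = 10.2/137 = 0.0741.

7.41%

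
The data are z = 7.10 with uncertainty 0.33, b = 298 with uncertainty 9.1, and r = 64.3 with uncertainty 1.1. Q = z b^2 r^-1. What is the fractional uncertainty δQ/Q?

0.0786

Since Q is a product/quotient, work with relative uncertainties:
  (1·δz/z)² = (1×0.0465)² = 0.00216;  (2·δb/b)² = (2×0.0305)² = 0.00373;  (-1·δr/r)² = (-1×0.0171)² = 0.000293
δQ/Q = √(0.00618) = 0.0786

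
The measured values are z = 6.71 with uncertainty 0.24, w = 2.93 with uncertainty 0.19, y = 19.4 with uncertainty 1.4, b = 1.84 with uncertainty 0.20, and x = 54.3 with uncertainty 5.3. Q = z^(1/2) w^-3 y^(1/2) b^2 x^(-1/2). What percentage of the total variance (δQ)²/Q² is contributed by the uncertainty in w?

42.5%

(δQ/Q)² = (½·δz/z)² + (-3·δw/w)² + (½·δy/y)² + (2·δb/b)² + (−½·δx/x)²
  z term: (0.5×0.0358)² = 0.000320
  w term: (-3×0.0648)² = 0.0378
  y term: (0.5×0.0722)² = 0.00130
  b term: (2×0.109)² = 0.0473
  x term: (-0.5×0.0976)² = 0.00238
Total = 0.0891. Share from w = 0.0378/0.0891 = 0.425.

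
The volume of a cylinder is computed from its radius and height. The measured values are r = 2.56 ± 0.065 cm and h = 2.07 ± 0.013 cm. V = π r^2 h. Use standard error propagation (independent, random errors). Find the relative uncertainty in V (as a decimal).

0.0512

Products/powers → add relative errors in quadrature, weighted by exponent:
  (2·δr/r)² = (2×0.0254)² = 0.00258;  (1·δh/h)² = (1×0.00628)² = 3.94e-05
δV/V = √(0.00262) = 0.0512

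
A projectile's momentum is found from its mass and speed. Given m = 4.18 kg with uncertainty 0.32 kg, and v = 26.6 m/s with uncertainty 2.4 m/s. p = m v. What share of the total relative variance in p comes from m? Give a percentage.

41.9%

(δp/p)² = (1·δm/m)² + (1·δv/v)²
  m term: (1×0.0766)² = 0.00586
  v term: (1×0.0902)² = 0.00814
Total = 0.0140. Share from m = 0.00586/0.0140 = 0.419.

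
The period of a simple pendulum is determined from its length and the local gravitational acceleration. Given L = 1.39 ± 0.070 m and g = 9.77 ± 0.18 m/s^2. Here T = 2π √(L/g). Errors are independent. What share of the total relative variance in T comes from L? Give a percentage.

88.2%

(δT/T)² = (½·δL/L)² + (−½·δg/g)²
  L term: (0.5×0.0504)² = 0.000634
  g term: (-0.5×0.0184)² = 8.49e-05
Total = 0.000719. Share from L = 0.000634/0.000719 = 0.882.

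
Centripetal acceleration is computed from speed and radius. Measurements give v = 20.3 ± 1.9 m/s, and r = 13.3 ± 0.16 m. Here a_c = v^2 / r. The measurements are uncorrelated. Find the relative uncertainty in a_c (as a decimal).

0.188

Products/powers → add relative errors in quadrature, weighted by exponent:
  (2·δv/v)² = (2×0.0936)² = 0.0350;  (-1·δr/r)² = (-1×0.0120)² = 0.000145
δa_c/a_c = √(0.0352) = 0.188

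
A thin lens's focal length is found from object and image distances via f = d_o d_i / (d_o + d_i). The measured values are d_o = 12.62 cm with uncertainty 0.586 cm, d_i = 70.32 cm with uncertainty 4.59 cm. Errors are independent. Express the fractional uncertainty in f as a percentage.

4.06%

∂f/∂d_o = (d_i/(d_o+d_i))² = 0.719;  ∂f/∂d_i = (d_o/(d_o+d_i))² = 0.0232
δf = √((∂f/∂d_o · δd_o)² + (∂f/∂d_i · δd_i)²) = √(0.177 + 0.0113) = 0.434 cm
f = 10.70 cm, so δf/f = 0.434/10.70 = 0.0406.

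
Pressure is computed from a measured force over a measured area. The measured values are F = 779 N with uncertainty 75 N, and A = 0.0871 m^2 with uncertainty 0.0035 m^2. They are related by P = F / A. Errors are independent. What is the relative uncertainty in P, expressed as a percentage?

For a monomial P ∝ F, A^-1, fractional errors add in quadrature:
  (1·δF/F)² = (1×0.0963)² = 0.00927;  (-1·δA/A)² = (-1×0.0402)² = 0.00161
δP/P = √(0.0109) = 0.104

10.4%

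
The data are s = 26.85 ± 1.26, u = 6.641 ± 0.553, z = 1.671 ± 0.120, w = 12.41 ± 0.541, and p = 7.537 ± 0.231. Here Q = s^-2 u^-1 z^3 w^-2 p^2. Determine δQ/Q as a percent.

Relative error in a monomial: (δQ/Q)² = Σ (nᵢ · δxᵢ/xᵢ)².
  (-2·δs/s)² = (-2×0.0469)² = 0.00881;  (-1·δu/u)² = (-1×0.0833)² = 0.00693;  (3·δz/z)² = (3×0.0718)² = 0.0464;  (-2·δw/w)² = (-2×0.0436)² = 0.00760;  (2·δp/p)² = (2×0.0306)² = 0.00376
δQ/Q = √(0.0735) = 0.271

27.1%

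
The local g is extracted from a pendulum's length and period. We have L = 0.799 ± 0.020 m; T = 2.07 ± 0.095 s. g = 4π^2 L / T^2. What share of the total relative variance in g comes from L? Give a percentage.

(δg/g)² = (1·δL/L)² + (-2·δT/T)²
  L term: (1×0.0250)² = 0.000627
  T term: (-2×0.0459)² = 0.00842
Total = 0.00905. Share from L = 0.000627/0.00905 = 0.0692.

6.92%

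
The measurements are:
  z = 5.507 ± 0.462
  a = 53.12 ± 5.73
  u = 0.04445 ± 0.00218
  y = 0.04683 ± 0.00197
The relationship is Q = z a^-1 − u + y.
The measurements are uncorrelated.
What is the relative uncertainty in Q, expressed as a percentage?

Let p = z·a^-1 = 0.1037. δp/p = √((1·δz/z)² + (-1·δa/a)²) = √(0.00704 + 0.0116) = 0.137, so δp = 0.0142.
Q = p − u + y: δQ = √(δp² + δu² + δy²) = √(0.000201 + 4.75e-06 + 3.88e-06) = 0.0145
Q = 0.1061, so δQ/Q = 0.0145/0.1061 = 0.136.

13.6%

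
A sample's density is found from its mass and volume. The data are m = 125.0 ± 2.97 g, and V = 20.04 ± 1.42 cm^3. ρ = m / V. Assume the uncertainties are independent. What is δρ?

0.466 g/cm^3

Since ρ is a product/quotient, work with relative uncertainties:
  (1·δm/m)² = (1×0.0238)² = 0.000565;  (-1·δV/V)² = (-1×0.0709)² = 0.00502
δρ/ρ = √(0.00559) = 0.0747
ρ = 6.238 g/cm^3, so δρ = 0.0747 × 6.238 = 0.466 g/cm^3.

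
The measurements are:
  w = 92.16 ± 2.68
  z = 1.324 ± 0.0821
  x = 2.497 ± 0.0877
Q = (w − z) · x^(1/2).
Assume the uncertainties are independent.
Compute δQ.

Let u = w − z = 90.84. δu = √(δw² + δz²) = √(7.18 + 0.00674) = 2.68, so δu/u = 0.0295.
Q is then a monomial in u, x:
δQ/Q = √((δu/u)² + (½·δx/x)²) = √(0.000871 + 0.000308) = 0.0343
Q = 143.5, so δQ = 0.0343 × 143.5 = 4.93.

4.93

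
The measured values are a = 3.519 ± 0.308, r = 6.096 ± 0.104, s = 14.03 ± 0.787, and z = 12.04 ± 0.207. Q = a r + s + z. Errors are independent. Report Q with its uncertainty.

Let p = a·r = 21.45. δp/p = √((1·δa/a)² + (1·δr/r)²) = √(0.00766 + 0.000291) = 0.0892, so δp = 1.91.
Q = p + s + z: δQ = √(δp² + δs² + δz²) = √(3.66 + 0.619 + 0.0428) = 2.08
Q = 47.52.

47.52 ± 2.08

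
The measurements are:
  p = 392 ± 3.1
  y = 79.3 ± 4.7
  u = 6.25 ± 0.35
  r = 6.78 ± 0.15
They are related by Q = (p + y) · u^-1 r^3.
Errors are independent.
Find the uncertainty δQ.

2060

Let w = p + y = 471. δw = √(δp² + δy²) = √(9.61 + 22.1) = 5.63, so δw/w = 0.0119.
Q is then a monomial in w, u, r:
δQ/Q = √((δw/w)² + (-1·δu/u)² + (3·δr/r)²) = √(0.000143 + 0.00314 + 0.00441) = 0.0877
Q = 23500, so δQ = 0.0877 × 23500 = 2060.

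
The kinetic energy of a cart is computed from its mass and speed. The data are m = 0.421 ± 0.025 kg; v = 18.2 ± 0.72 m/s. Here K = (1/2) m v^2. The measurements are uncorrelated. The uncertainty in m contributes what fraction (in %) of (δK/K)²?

(δK/K)² = (1·δm/m)² + (2·δv/v)²
  m term: (1×0.0594)² = 0.00353
  v term: (2×0.0396)² = 0.00626
Total = 0.00979. Share from m = 0.00353/0.00979 = 0.360.

36.0%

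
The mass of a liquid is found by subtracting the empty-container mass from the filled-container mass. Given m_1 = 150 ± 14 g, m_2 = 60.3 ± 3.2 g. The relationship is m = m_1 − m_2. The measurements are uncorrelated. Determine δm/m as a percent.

16.0%

m is a linear combination, so absolute uncertainties add in quadrature:
  (δm_1)² = 196;  (δm_2)² = 10.2
δm = √(206) = 14.4 g
m = 89.7 g, so δm/m = 14.4/89.7 = 0.160.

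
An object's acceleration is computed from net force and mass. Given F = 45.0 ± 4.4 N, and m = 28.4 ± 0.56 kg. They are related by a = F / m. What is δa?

Products/powers → add relative errors in quadrature, weighted by exponent:
  (1·δF/F)² = (1×0.0978)² = 0.00956;  (-1·δm/m)² = (-1×0.0197)² = 0.000389
δa/a = √(0.00995) = 0.0997
a = 1.58 m/s^2, so δa = 0.0997 × 1.58 = 0.158 m/s^2.

0.158 m/s^2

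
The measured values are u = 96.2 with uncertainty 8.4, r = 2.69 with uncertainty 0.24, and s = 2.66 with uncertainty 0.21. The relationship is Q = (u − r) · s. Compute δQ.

29.8

Let w = u − r = 93.5. δw = √(δu² + δr²) = √(70.6 + 0.0576) = 8.40, so δw/w = 0.0899.
Q is then a monomial in w, s:
δQ/Q = √((δw/w)² + (1·δs/s)²) = √(0.00808 + 0.00623) = 0.120
Q = 249, so δQ = 0.120 × 249 = 29.8.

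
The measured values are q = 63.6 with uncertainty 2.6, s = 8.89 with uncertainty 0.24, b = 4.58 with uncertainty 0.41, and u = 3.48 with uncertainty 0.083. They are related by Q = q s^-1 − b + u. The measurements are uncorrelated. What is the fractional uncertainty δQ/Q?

Let p = q·s^-1 = 7.15. δp/p = √((1·δq/q)² + (-1·δs/s)²) = √(0.00167 + 0.000729) = 0.0490, so δp = 0.350.
Q = p − b + u: δQ = √(δp² + δb² + δu²) = √(0.123 + 0.168 + 0.00689) = 0.546
Q = 6.05, so δQ/Q = 0.546/6.05 = 0.0901.

0.0901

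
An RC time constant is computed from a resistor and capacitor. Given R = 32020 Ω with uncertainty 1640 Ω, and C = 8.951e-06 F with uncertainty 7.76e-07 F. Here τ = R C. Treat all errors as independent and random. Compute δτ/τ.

Each factor contributes (exponent × relative error)² to (δτ/τ)²:
  (1·δR/R)² = (1×0.0512)² = 0.00262;  (1·δC/C)² = (1×0.0867)² = 0.00752
δτ/τ = √(0.0101) = 0.101

0.101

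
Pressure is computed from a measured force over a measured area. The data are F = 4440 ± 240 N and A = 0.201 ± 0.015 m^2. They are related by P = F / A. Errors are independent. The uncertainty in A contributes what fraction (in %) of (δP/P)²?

(δP/P)² = (1·δF/F)² + (-1·δA/A)²
  F term: (1×0.0541)² = 0.00292
  A term: (-1×0.0746)² = 0.00557
Total = 0.00849. Share from A = 0.00557/0.00849 = 0.656.

65.6%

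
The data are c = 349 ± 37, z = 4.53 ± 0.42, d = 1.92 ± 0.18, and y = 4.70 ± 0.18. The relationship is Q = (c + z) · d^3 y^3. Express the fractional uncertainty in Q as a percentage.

Let u = c + z = 354. δu = √(δc² + δz²) = √(1370 + 0.176) = 37.0, so δu/u = 0.105.
Q is then a monomial in u, d, y:
δQ/Q = √((δu/u)² + (3·δd/d)² + (3·δy/y)²) = √(0.0110 + 0.0791 + 0.0132) = 0.321

32.1%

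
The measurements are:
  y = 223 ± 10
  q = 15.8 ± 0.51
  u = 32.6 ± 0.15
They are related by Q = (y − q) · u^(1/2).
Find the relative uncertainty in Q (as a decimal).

Let w = y − q = 207. δw = √(δy² + δq²) = √(100 + 0.260) = 10.0, so δw/w = 0.0483.
Q is then a monomial in w, u:
δQ/Q = √((δw/w)² + (½·δu/u)²) = √(0.00234 + 5.29e-06) = 0.0484

0.0484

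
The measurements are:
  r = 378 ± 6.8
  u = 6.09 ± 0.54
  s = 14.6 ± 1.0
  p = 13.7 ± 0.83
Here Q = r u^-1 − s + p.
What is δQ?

Let w = r·u^-1 = 62.1. δw/w = √((1·δr/r)² + (-1·δu/u)²) = √(0.000324 + 0.00786) = 0.0905, so δw = 5.62.
Q = w − s + p: δQ = √(δw² + δs² + δp²) = √(31.5 + 1.00 + 0.689) = 5.76

5.76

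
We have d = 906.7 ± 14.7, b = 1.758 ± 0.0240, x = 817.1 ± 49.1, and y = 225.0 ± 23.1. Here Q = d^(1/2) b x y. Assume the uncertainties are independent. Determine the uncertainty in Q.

1.17e+06

Products/powers → add relative errors in quadrature, weighted by exponent:
  (½·δd/d)² = (0.5×0.0162)² = 6.57e-05;  (1·δb/b)² = (1×0.0137)² = 0.000186;  (1·δx/x)² = (1×0.0601)² = 0.00361;  (1·δy/y)² = (1×0.103)² = 0.0105
δQ/Q = √(0.0144) = 0.120
Q = 9.732e+06, so δQ = 0.120 × 9.732e+06 = 1.17e+06.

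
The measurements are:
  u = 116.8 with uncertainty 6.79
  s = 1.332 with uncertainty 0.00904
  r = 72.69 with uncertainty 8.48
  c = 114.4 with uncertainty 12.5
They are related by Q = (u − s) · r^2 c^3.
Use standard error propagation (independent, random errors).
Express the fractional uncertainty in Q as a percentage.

Let w = u − s = 115.5. δw = √(δu² + δs²) = √(46.1 + 8.17e-05) = 6.79, so δw/w = 0.0588.
Q is then a monomial in w, r, c:
δQ/Q = √((δw/w)² + (2·δr/r)² + (3·δc/c)²) = √(0.00346 + 0.0544 + 0.107) = 0.407

40.7%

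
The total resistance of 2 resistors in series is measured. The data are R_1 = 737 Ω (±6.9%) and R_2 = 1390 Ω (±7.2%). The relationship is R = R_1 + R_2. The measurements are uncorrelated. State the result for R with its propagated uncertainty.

2130 ± 112 Ω

For a sum/difference, combine absolute errors in quadrature:
  (δR_1)² = 2590;  (δR_2)² = 10000
δR = √(12600) = 112 Ω
R = 2130 Ω.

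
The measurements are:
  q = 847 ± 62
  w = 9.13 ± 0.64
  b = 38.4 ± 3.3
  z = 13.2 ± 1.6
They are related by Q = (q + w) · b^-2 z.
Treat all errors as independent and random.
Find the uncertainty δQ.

Let u = q + w = 856. δu = √(δq² + δw²) = √(3840 + 0.410) = 62.0, so δu/u = 0.0724.
Q is then a monomial in u, b, z:
δQ/Q = √((δu/u)² + (-2·δb/b)² + (1·δz/z)²) = √(0.00525 + 0.0295 + 0.0147) = 0.222
Q = 7.66, so δQ = 0.222 × 7.66 = 1.70.

1.70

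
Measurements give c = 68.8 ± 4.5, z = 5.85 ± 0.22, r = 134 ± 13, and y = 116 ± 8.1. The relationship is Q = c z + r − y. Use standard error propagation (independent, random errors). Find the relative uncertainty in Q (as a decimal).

0.0809

Let p = c·z = 402. δp/p = √((1·δc/c)² + (1·δz/z)²) = √(0.00428 + 0.00141) = 0.0754, so δp = 30.4.
Q = p + r − y: δQ = √(δp² + δr² + δy²) = √(922 + 169 + 65.6) = 34.0
Q = 420, so δQ/Q = 34.0/420 = 0.0809.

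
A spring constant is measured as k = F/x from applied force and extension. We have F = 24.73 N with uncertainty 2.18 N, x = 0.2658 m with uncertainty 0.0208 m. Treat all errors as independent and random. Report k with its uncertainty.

93.04 ± 11.0 N/m

Relative error in a monomial: (δk/k)² = Σ (nᵢ · δxᵢ/xᵢ)².
  (1·δF/F)² = (1×0.0882)² = 0.00777;  (-1·δx/x)² = (-1×0.0783)² = 0.00612
δk/k = √(0.0139) = 0.118
k = 93.04 N/m, so δk = 0.118 × 93.04 = 11.0 N/m.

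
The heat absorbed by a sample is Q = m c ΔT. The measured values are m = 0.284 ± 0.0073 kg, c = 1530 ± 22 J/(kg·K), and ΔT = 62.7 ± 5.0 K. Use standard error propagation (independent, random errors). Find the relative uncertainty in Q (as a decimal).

For a monomial Q ∝ m, c, ΔT, fractional errors add in quadrature:
  (1·δm/m)² = (1×0.0257)² = 0.000661;  (1·δc/c)² = (1×0.0144)² = 0.000207;  (1·δΔT/ΔT)² = (1×0.0797)² = 0.00636
δQ/Q = √(0.00723) = 0.0850

0.0850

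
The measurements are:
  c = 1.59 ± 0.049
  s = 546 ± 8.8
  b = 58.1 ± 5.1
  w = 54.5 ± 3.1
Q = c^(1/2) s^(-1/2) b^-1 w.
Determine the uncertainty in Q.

0.00537

Q is a product of powers, so relative uncertainties combine in quadrature:
  (½·δc/c)² = (0.5×0.0308)² = 0.000237;  (−½·δs/s)² = (-0.5×0.0161)² = 6.49e-05;  (-1·δb/b)² = (-1×0.0878)² = 0.00771;  (1·δw/w)² = (1×0.0569)² = 0.00324
δQ/Q = √(0.0112) = 0.106
Q = 0.0506, so δQ = 0.106 × 0.0506 = 0.00537.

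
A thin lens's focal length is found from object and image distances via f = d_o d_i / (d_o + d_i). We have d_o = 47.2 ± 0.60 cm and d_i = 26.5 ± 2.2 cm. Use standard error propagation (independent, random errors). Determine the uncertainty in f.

0.906 cm

∂f/∂d_o = (d_i/(d_o+d_i))² = 0.129;  ∂f/∂d_i = (d_o/(d_o+d_i))² = 0.410
δf = √((∂f/∂d_o · δd_o)² + (∂f/∂d_i · δd_i)²) = √(0.00602 + 0.814) = 0.906 cm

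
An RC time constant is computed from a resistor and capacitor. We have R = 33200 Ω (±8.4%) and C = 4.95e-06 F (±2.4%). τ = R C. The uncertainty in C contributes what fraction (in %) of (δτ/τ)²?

(δτ/τ)² = (1·δR/R)² + (1·δC/C)²
  R term: (1×0.0840)² = 0.00706
  C term: (1×0.0240)² = 0.000576
Total = 0.00763. Share from C = 0.000576/0.00763 = 0.0755.

7.55%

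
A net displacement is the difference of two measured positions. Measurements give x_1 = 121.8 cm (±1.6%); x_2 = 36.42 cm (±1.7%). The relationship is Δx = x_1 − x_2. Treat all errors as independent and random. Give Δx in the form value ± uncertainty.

Absolute uncertainties add in quadrature for a linear combination:
  (δx_1)² = 3.80;  (δx_2)² = 0.383
δΔx = √(4.18) = 2.04 cm
Δx = 85.38 cm.

85.38 ± 2.04 cm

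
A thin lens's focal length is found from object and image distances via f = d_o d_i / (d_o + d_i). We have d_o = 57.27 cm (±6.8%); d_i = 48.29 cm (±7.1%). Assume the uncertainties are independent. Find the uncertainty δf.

1.30 cm

∂f/∂d_o = (d_i/(d_o+d_i))² = 0.209;  ∂f/∂d_i = (d_o/(d_o+d_i))² = 0.294
δf = √((∂f/∂d_o · δd_o)² + (∂f/∂d_i · δd_i)²) = √(0.664 + 1.02) = 1.30 cm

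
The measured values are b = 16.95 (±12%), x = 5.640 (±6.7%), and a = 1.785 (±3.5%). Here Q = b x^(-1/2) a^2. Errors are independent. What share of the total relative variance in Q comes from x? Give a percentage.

(δQ/Q)² = (1·δb/b)² + (−½·δx/x)² + (2·δa/a)²
  b term: (1×0.120)² = 0.0144
  x term: (-0.5×0.0670)² = 0.00112
  a term: (2×0.0350)² = 0.00490
Total = 0.0204. Share from x = 0.00112/0.0204 = 0.0550.

5.50%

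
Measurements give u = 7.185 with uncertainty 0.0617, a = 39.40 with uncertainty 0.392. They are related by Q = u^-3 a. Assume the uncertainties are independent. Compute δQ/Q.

0.0276

Since Q is a product/quotient, work with relative uncertainties:
  (-3·δu/u)² = (-3×0.00859)² = 0.000664;  (1·δa/a)² = (1×0.00995)² = 9.9e-05
δQ/Q = √(0.000763) = 0.0276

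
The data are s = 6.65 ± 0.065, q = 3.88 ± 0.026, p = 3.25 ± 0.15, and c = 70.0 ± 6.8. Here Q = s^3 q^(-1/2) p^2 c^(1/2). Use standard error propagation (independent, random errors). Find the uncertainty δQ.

1430

Each factor contributes (exponent × relative error)² to (δQ/Q)²:
  (3·δs/s)² = (3×0.00977)² = 0.000860;  (−½·δq/q)² = (-0.5×0.00670)² = 1.12e-05;  (2·δp/p)² = (2×0.0462)² = 0.00852;  (½·δc/c)² = (0.5×0.0971)² = 0.00236
δQ/Q = √(0.0118) = 0.108
Q = 13200, so δQ = 0.108 × 13200 = 1430.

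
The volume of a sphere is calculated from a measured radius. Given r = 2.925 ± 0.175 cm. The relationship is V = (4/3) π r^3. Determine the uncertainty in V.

18.8 cm^3

Relative error in a monomial: (δV/V)² = Σ (nᵢ · δxᵢ/xᵢ)².
  (3·δr/r)² = (3×0.0598)² = 0.0322
δV/V = √(0.0322) = 0.179
V = 104.8 cm^3, so δV = 0.179 × 104.8 = 18.8 cm^3.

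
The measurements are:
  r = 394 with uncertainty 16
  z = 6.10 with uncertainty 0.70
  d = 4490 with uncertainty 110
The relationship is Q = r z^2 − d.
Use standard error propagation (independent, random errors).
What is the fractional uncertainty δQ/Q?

Let p = r·z^2 = 14700. δp/p = √((1·δr/r)² + (2·δz/z)²) = √(0.00165 + 0.0527) = 0.233, so δp = 3420.
Q = p − d: δQ = √(δp² + δd²) = √(1.17e+07 + 12100) = 3420
Q = 10200, so δQ/Q = 3420/10200 = 0.336.

0.336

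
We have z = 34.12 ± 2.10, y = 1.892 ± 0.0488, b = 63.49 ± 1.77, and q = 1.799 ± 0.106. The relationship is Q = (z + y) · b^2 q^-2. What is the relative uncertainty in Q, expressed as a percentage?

14.3%

Let u = z + y = 36.01. δu = √(δz² + δy²) = √(4.41 + 0.00238) = 2.10, so δu/u = 0.0583.
Q is then a monomial in u, b, q:
δQ/Q = √((δu/u)² + (2·δb/b)² + (-2·δq/q)²) = √(0.00340 + 0.00311 + 0.0139) = 0.143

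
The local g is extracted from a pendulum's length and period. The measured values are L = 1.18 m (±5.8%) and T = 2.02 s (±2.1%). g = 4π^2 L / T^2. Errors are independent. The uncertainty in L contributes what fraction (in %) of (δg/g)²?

(δg/g)² = (1·δL/L)² + (-2·δT/T)²
  L term: (1×0.0580)² = 0.00336
  T term: (-2×0.0210)² = 0.00176
Total = 0.00513. Share from L = 0.00336/0.00513 = 0.656.

65.6%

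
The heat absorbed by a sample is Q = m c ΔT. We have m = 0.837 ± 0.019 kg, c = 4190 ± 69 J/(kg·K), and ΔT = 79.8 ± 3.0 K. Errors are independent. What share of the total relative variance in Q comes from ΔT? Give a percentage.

(δQ/Q)² = (1·δm/m)² + (1·δc/c)² + (1·δΔT/ΔT)²
  m term: (1×0.0227)² = 0.000515
  c term: (1×0.0165)² = 0.000271
  ΔT term: (1×0.0376)² = 0.00141
Total = 0.00220. Share from ΔT = 0.00141/0.00220 = 0.642.

64.2%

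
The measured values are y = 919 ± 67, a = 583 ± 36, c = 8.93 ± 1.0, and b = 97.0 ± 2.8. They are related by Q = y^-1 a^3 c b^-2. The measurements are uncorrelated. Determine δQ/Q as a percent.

23.6%

Q is a product of powers, so relative uncertainties combine in quadrature:
  (-1·δy/y)² = (-1×0.0729)² = 0.00532;  (3·δa/a)² = (3×0.0617)² = 0.0343;  (1·δc/c)² = (1×0.112)² = 0.0125;  (-2·δb/b)² = (-2×0.0289)² = 0.00333
δQ/Q = √(0.0555) = 0.236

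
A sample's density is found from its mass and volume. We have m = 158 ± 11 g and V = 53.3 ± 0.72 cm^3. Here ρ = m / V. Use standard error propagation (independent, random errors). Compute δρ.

0.210 g/cm^3

ρ is a product of powers, so relative uncertainties combine in quadrature:
  (1·δm/m)² = (1×0.0696)² = 0.00485;  (-1·δV/V)² = (-1×0.0135)² = 0.000182
δρ/ρ = √(0.00503) = 0.0709
ρ = 2.96 g/cm^3, so δρ = 0.0709 × 2.96 = 0.210 g/cm^3.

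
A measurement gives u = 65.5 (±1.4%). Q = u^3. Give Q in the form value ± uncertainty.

(2.81 ± 0.118) × 10^5

Relative error in a monomial: (δQ/Q)² = Σ (nᵢ · δxᵢ/xᵢ)².
  (3·δu/u)² = (3×0.0140)² = 0.00176
δQ/Q = √(0.00176) = 0.0420
Q = 2.81e+05, so δQ = 0.0420 × 2.81e+05 = 11800.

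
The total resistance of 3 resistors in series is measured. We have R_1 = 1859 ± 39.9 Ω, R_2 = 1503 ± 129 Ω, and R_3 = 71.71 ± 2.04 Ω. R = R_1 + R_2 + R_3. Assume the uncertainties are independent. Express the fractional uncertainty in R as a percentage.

3.93%

R is a linear combination, so absolute uncertainties add in quadrature:
  (δR_1)² = 1590;  (δR_2)² = 16600;  (δR_3)² = 4.16
δR = √(18200) = 135 Ω
R = 3434 Ω, so δR/R = 135/3434 = 0.0393.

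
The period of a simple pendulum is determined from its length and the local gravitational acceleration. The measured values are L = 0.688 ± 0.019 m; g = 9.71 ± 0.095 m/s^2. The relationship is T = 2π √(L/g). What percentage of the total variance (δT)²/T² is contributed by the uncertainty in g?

(δT/T)² = (½·δL/L)² + (−½·δg/g)²
  L term: (0.5×0.0276)² = 0.000191
  g term: (-0.5×0.00978)² = 2.39e-05
Total = 0.000215. Share from g = 2.39e-05/0.000215 = 0.112.

11.2%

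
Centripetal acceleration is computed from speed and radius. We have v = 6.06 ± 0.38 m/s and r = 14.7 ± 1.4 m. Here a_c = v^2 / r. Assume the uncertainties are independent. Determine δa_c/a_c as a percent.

15.7%

Products/powers → add relative errors in quadrature, weighted by exponent:
  (2·δv/v)² = (2×0.0627)² = 0.0157;  (-1·δr/r)² = (-1×0.0952)² = 0.00907
δa_c/a_c = √(0.0248) = 0.157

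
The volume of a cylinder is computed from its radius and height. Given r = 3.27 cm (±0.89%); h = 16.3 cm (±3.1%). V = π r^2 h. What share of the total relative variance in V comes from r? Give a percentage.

24.8%

(δV/V)² = (2·δr/r)² + (1·δh/h)²
  r term: (2×0.00890)² = 0.000317
  h term: (1×0.0310)² = 0.000961
Total = 0.00128. Share from r = 0.000317/0.00128 = 0.248.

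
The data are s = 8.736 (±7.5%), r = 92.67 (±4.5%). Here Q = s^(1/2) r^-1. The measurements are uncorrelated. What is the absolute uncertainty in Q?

0.00187

Q is a product of powers, so relative uncertainties combine in quadrature:
  (½·δs/s)² = (0.5×0.0750)² = 0.00141;  (-1·δr/r)² = (-1×0.0450)² = 0.00202
δQ/Q = √(0.00343) = 0.0586
Q = 0.03189, so δQ = 0.0586 × 0.03189 = 0.00187.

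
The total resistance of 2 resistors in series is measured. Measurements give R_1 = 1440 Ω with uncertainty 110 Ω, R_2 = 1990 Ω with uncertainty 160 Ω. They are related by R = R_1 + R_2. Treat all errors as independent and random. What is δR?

194 Ω

Absolute uncertainties add in quadrature for a linear combination:
  (δR_1)² = 12100;  (δR_2)² = 25600
δR = √(37700) = 194 Ω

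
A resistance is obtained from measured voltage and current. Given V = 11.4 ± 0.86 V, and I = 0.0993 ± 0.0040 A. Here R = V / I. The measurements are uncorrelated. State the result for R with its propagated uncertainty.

115 ± 9.82 Ω

Relative error in a monomial: (δR/R)² = Σ (nᵢ · δxᵢ/xᵢ)².
  (1·δV/V)² = (1×0.0754)² = 0.00569;  (-1·δI/I)² = (-1×0.0403)² = 0.00162
δR/R = √(0.00731) = 0.0855
R = 115 Ω, so δR = 0.0855 × 115 = 9.82 Ω.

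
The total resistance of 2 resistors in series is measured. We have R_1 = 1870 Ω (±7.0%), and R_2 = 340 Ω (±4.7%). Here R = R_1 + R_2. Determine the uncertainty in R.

R is a linear combination, so absolute uncertainties add in quadrature:
  (δR_1)² = 17100;  (δR_2)² = 255
δR = √(17400) = 132 Ω

132 Ω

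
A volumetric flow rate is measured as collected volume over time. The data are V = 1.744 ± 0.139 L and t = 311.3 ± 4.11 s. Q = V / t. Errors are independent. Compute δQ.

Each factor contributes (exponent × relative error)² to (δQ/Q)²:
  (1·δV/V)² = (1×0.0797)² = 0.00635;  (-1·δt/t)² = (-1×0.0132)² = 0.000174
δQ/Q = √(0.00653) = 0.0808
Q = 0.005602 L/s, so δQ = 0.0808 × 0.005602 = 0.000453 L/s.

0.000453 L/s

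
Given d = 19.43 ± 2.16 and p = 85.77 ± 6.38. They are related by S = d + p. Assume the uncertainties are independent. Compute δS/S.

Sums and differences: (δS)² = Σ (cᵢ δxᵢ)².
  (δd)² = 4.67;  (δp)² = 40.7
δS = √(45.4) = 6.74
S = 105.2, so δS/S = 6.74/105.2 = 0.0640.

0.0640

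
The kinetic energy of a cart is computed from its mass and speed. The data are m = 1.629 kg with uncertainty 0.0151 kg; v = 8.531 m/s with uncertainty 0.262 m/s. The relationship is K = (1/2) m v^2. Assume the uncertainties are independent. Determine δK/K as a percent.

6.21%

K is a product of powers, so relative uncertainties combine in quadrature:
  (1·δm/m)² = (1×0.00927)² = 8.59e-05;  (2·δv/v)² = (2×0.0307)² = 0.00377
δK/K = √(0.00386) = 0.0621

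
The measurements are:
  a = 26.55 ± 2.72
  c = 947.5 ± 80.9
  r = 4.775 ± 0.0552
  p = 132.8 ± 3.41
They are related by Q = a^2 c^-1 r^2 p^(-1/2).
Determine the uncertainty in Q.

0.329

Relative error in a monomial: (δQ/Q)² = Σ (nᵢ · δxᵢ/xᵢ)².
  (2·δa/a)² = (2×0.102)² = 0.0420;  (-1·δc/c)² = (-1×0.0854)² = 0.00729;  (2·δr/r)² = (2×0.0116)² = 0.000535;  (−½·δp/p)² = (-0.5×0.0257)² = 0.000165
δQ/Q = √(0.0500) = 0.224
Q = 1.472, so δQ = 0.224 × 1.472 = 0.329.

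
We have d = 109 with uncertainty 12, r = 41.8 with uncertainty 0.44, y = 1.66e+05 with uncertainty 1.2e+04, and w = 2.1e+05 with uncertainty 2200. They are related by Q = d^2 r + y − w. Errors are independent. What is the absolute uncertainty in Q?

1.1e+05

Let p = d^2·r = 4.97e+05. δp/p = √((2·δd/d)² + (1·δr/r)²) = √(0.0485 + 0.000111) = 0.220, so δp = 1.09e+05.
Q = p + y − w: δQ = √(δp² + δy² + δw²) = √(1.2e+10 + 1.44e+08 + 4.84e+06) = 1.1e+05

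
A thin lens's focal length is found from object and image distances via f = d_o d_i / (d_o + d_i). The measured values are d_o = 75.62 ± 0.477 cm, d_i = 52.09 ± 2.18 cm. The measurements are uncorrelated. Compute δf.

0.768 cm

∂f/∂d_o = (d_i/(d_o+d_i))² = 0.166;  ∂f/∂d_i = (d_o/(d_o+d_i))² = 0.351
δf = √((∂f/∂d_o · δd_o)² + (∂f/∂d_i · δd_i)²) = √(0.00630 + 0.584) = 0.768 cm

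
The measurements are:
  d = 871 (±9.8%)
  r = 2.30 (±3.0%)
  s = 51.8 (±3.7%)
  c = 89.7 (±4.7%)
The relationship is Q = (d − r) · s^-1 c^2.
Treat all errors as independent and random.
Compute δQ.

19000

Let u = d − r = 869. δu = √(δd² + δr²) = √(7290 + 0.00476) = 85.4, so δu/u = 0.0983.
Q is then a monomial in u, s, c:
δQ/Q = √((δu/u)² + (-1·δs/s)² + (2·δc/c)²) = √(0.00965 + 0.00137 + 0.00884) = 0.141
Q = 1.35e+05, so δQ = 0.141 × 1.35e+05 = 19000.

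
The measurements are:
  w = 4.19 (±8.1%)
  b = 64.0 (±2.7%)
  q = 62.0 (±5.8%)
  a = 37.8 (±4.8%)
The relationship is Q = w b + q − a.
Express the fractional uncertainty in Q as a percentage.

7.95%

Let p = w·b = 268. δp/p = √((1·δw/w)² + (1·δb/b)²) = √(0.00656 + 0.000729) = 0.0854, so δp = 22.9.
Q = p + q − a: δQ = √(δp² + δq² + δa²) = √(524 + 12.9 + 3.29) = 23.2
Q = 292, so δQ/Q = 23.2/292 = 0.0795.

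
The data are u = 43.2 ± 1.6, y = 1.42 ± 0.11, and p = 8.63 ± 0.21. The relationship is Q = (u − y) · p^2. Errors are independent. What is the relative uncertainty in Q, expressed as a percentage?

Let w = u − y = 41.8. δw = √(δu² + δy²) = √(2.56 + 0.0121) = 1.60, so δw/w = 0.0384.
Q is then a monomial in w, p:
δQ/Q = √((δw/w)² + (2·δp/p)²) = √(0.00147 + 0.00237) = 0.0620

6.20%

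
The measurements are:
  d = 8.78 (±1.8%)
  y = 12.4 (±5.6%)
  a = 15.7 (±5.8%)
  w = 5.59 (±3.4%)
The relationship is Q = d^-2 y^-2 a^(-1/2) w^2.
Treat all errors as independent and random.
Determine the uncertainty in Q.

Products/powers → add relative errors in quadrature, weighted by exponent:
  (-2·δd/d)² = (-2×0.0180)² = 0.00130;  (-2·δy/y)² = (-2×0.0560)² = 0.0125;  (−½·δa/a)² = (-0.5×0.0580)² = 0.000841;  (2·δw/w)² = (2×0.0340)² = 0.00462
δQ/Q = √(0.0193) = 0.139
Q = 0.000665, so δQ = 0.139 × 0.000665 = 9.24e-05.

9.24e-05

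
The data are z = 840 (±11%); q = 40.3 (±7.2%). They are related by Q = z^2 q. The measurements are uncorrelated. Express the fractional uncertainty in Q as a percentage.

Since Q is a product/quotient, work with relative uncertainties:
  (2·δz/z)² = (2×0.110)² = 0.0484;  (1·δq/q)² = (1×0.0720)² = 0.00518
δQ/Q = √(0.0536) = 0.231

23.1%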